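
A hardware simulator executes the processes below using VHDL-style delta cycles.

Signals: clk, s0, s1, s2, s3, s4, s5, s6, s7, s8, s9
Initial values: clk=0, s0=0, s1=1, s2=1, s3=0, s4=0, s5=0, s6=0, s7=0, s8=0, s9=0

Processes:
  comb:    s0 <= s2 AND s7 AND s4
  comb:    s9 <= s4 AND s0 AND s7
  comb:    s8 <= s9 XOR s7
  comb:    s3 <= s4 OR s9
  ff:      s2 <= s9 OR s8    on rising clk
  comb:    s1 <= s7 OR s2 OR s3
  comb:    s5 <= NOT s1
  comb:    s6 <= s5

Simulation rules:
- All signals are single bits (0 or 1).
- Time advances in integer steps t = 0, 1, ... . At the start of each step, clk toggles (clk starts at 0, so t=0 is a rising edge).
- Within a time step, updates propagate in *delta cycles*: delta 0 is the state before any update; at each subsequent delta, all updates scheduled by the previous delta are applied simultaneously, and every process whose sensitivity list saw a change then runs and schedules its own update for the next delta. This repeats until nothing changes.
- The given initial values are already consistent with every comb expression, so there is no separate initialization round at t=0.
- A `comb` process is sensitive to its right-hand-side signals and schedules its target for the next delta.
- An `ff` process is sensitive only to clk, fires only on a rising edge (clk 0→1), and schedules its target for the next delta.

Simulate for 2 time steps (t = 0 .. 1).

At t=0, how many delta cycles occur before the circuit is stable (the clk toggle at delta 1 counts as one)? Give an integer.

[bits: clk,s1,s9,s8,s5,s3,s7,s2,s6,s4,s0]
t=0: Δ0=01000001000 Δ1=11000001000 Δ2=11000000000 Δ3=10000000000 Δ4=10001000000 Δ5=10001000100 | 5Δ
t=1: Δ0=10001000100 Δ1=00001000100 | 1Δ

5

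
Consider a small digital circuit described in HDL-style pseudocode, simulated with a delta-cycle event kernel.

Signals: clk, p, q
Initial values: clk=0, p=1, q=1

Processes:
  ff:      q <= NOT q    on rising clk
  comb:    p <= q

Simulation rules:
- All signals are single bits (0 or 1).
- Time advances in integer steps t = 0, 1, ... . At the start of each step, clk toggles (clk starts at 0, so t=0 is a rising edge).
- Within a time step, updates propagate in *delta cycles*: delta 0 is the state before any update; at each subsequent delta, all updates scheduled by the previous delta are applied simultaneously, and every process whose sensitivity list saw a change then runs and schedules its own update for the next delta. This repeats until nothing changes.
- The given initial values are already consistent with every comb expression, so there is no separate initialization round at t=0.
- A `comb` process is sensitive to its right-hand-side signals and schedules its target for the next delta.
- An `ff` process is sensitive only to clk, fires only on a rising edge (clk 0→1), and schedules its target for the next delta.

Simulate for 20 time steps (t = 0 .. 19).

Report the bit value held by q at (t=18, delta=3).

t=0 Δ0: q=1 p=1 clk=0
  Δ1: clk:0→1
  Δ2: q:1→0
  Δ3: p:1→0
  (3Δ to stable)
t=1 Δ0: q=0 p=0 clk=1
  Δ1: clk:1→0
  (1Δ to stable)
t=2 Δ0: q=0 p=0 clk=0
  Δ1: clk:0→1
  Δ2: q:0→1
  Δ3: p:0→1
  (3Δ to stable)
t=3 Δ0: q=1 p=1 clk=1
  Δ1: clk:1→0
  (1Δ to stable)
t=4 Δ0: q=1 p=1 clk=0
  Δ1: clk:0→1
  Δ2: q:1→0
  Δ3: p:1→0
  (3Δ to stable)
t=5 Δ0: q=0 p=0 clk=1
  Δ1: clk:1→0
  (1Δ to stable)
t=6 Δ0: q=0 p=0 clk=0
  Δ1: clk:0→1
  Δ2: q:0→1
  Δ3: p:0→1
  (3Δ to stable)
t=7 Δ0: q=1 p=1 clk=1
  Δ1: clk:1→0
  (1Δ to stable)
t=8 Δ0: q=1 p=1 clk=0
  Δ1: clk:0→1
  Δ2: q:1→0
  Δ3: p:1→0
  (3Δ to stable)
t=9 Δ0: q=0 p=0 clk=1
  Δ1: clk:1→0
  (1Δ to stable)
t=10 Δ0: q=0 p=0 clk=0
  Δ1: clk:0→1
  Δ2: q:0→1
  Δ3: p:0→1
  (3Δ to stable)
t=11 Δ0: q=1 p=1 clk=1
  Δ1: clk:1→0
  (1Δ to stable)
t=12 Δ0: q=1 p=1 clk=0
  Δ1: clk:0→1
  Δ2: q:1→0
  Δ3: p:1→0
  (3Δ to stable)
t=13 Δ0: q=0 p=0 clk=1
  Δ1: clk:1→0
  (1Δ to stable)
t=14 Δ0: q=0 p=0 clk=0
  Δ1: clk:0→1
  Δ2: q:0→1
  Δ3: p:0→1
  (3Δ to stable)
t=15 Δ0: q=1 p=1 clk=1
  Δ1: clk:1→0
  (1Δ to stable)
t=16 Δ0: q=1 p=1 clk=0
  Δ1: clk:0→1
  Δ2: q:1→0
  Δ3: p:1→0
  (3Δ to stable)
t=17 Δ0: q=0 p=0 clk=1
  Δ1: clk:1→0
  (1Δ to stable)
t=18 Δ0: q=0 p=0 clk=0
  Δ1: clk:0→1
  Δ2: q:0→1
  Δ3: p:0→1
  (3Δ to stable)
t=19 Δ0: q=1 p=1 clk=1
  Δ1: clk:1→0
  (1Δ to stable)

1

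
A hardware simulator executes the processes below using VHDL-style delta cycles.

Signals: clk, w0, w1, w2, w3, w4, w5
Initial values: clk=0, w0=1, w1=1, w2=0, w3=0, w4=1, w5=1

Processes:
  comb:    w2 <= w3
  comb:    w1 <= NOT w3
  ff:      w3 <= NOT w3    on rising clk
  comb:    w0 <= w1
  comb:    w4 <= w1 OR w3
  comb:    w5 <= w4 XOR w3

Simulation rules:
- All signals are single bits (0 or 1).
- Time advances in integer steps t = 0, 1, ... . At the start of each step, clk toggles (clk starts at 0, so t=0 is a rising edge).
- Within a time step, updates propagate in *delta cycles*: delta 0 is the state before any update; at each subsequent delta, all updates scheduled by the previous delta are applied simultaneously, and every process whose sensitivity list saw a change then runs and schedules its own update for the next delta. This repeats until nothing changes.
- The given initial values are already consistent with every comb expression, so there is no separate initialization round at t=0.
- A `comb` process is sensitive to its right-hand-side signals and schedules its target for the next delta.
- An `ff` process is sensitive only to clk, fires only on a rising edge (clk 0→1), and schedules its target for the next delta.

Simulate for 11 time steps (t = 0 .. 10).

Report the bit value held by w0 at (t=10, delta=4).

t=0 Δ0: w0=1 w1=1 w3=0 w4=1 w5=1 w2=0 clk=0
  Δ1: clk:0→1
  Δ2: w3:0→1
  Δ3: w1:1→0, w5:1→0, w2:0→1
  Δ4: w0:1→0
  (4Δ to stable)
t=1 Δ0: w0=0 w1=0 w3=1 w4=1 w5=0 w2=1 clk=1
  Δ1: clk:1→0
  (1Δ to stable)
t=2 Δ0: w0=0 w1=0 w3=1 w4=1 w5=0 w2=1 clk=0
  Δ1: clk:0→1
  Δ2: w3:1→0
  Δ3: w1:0→1, w4:1→0, w5:0→1, w2:1→0
  Δ4: w0:0→1, w4:0→1, w5:1→0
  Δ5: w5:0→1
  (5Δ to stable)
t=3 Δ0: w0=1 w1=1 w3=0 w4=1 w5=1 w2=0 clk=1
  Δ1: clk:1→0
  (1Δ to stable)
t=4 Δ0: w0=1 w1=1 w3=0 w4=1 w5=1 w2=0 clk=0
  Δ1: clk:0→1
  Δ2: w3:0→1
  Δ3: w1:1→0, w5:1→0, w2:0→1
  Δ4: w0:1→0
  (4Δ to stable)
t=5 Δ0: w0=0 w1=0 w3=1 w4=1 w5=0 w2=1 clk=1
  Δ1: clk:1→0
  (1Δ to stable)
t=6 Δ0: w0=0 w1=0 w3=1 w4=1 w5=0 w2=1 clk=0
  Δ1: clk:0→1
  Δ2: w3:1→0
  Δ3: w1:0→1, w4:1→0, w5:0→1, w2:1→0
  Δ4: w0:0→1, w4:0→1, w5:1→0
  Δ5: w5:0→1
  (5Δ to stable)
t=7 Δ0: w0=1 w1=1 w3=0 w4=1 w5=1 w2=0 clk=1
  Δ1: clk:1→0
  (1Δ to stable)
t=8 Δ0: w0=1 w1=1 w3=0 w4=1 w5=1 w2=0 clk=0
  Δ1: clk:0→1
  Δ2: w3:0→1
  Δ3: w1:1→0, w5:1→0, w2:0→1
  Δ4: w0:1→0
  (4Δ to stable)
t=9 Δ0: w0=0 w1=0 w3=1 w4=1 w5=0 w2=1 clk=1
  Δ1: clk:1→0
  (1Δ to stable)
t=10 Δ0: w0=0 w1=0 w3=1 w4=1 w5=0 w2=1 clk=0
  Δ1: clk:0→1
  Δ2: w3:1→0
  Δ3: w1:0→1, w4:1→0, w5:0→1, w2:1→0
  Δ4: w0:0→1, w4:0→1, w5:1→0
  Δ5: w5:0→1
  (5Δ to stable)

1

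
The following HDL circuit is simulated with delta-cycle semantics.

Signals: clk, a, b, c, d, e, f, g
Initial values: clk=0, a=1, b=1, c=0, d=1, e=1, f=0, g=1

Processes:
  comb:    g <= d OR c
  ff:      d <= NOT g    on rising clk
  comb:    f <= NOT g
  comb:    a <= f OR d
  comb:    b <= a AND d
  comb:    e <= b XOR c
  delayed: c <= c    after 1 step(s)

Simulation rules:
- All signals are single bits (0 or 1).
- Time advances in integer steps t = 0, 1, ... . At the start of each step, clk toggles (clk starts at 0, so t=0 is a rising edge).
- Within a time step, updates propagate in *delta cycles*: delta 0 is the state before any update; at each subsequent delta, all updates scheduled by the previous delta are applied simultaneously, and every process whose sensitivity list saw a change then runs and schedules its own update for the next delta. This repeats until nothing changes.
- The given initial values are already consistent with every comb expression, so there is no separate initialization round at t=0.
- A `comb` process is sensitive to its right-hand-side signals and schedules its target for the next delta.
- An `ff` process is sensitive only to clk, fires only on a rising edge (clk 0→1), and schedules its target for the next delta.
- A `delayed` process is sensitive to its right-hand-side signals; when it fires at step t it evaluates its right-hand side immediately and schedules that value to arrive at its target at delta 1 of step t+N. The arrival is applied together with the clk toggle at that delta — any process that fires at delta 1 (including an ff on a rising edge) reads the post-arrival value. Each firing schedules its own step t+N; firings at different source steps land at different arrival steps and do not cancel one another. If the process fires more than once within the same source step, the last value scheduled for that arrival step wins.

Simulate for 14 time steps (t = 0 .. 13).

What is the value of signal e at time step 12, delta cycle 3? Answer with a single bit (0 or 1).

1

[bits: f,clk,c,b,d,a,e,g]
t=0: Δ0=00011111 Δ1=01011111 Δ2=01010111 Δ3=01000010 Δ4=11000000 Δ5=11000100 | 5Δ
t=1: Δ0=11000100 Δ1=10000100 | 1Δ
t=2: Δ0=10000100 Δ1=11000100 Δ2=11001100 Δ3=11011101 Δ4=01011111 | 4Δ
t=3: Δ0=01011111 Δ1=00011111 | 1Δ
t=4: Δ0=00011111 Δ1=01011111 Δ2=01010111 Δ3=01000010 Δ4=11000000 Δ5=11000100 | 5Δ
t=5: Δ0=11000100 Δ1=10000100 | 1Δ
t=6: Δ0=10000100 Δ1=11000100 Δ2=11001100 Δ3=11011101 Δ4=01011111 | 4Δ
t=7: Δ0=01011111 Δ1=00011111 | 1Δ
t=8: Δ0=00011111 Δ1=01011111 Δ2=01010111 Δ3=01000010 Δ4=11000000 Δ5=11000100 | 5Δ
t=9: Δ0=11000100 Δ1=10000100 | 1Δ
t=10: Δ0=10000100 Δ1=11000100 Δ2=11001100 Δ3=11011101 Δ4=01011111 | 4Δ
t=11: Δ0=01011111 Δ1=00011111 | 1Δ
t=12: Δ0=00011111 Δ1=01011111 Δ2=01010111 Δ3=01000010 Δ4=11000000 Δ5=11000100 | 5Δ
t=13: Δ0=11000100 Δ1=10000100 | 1Δ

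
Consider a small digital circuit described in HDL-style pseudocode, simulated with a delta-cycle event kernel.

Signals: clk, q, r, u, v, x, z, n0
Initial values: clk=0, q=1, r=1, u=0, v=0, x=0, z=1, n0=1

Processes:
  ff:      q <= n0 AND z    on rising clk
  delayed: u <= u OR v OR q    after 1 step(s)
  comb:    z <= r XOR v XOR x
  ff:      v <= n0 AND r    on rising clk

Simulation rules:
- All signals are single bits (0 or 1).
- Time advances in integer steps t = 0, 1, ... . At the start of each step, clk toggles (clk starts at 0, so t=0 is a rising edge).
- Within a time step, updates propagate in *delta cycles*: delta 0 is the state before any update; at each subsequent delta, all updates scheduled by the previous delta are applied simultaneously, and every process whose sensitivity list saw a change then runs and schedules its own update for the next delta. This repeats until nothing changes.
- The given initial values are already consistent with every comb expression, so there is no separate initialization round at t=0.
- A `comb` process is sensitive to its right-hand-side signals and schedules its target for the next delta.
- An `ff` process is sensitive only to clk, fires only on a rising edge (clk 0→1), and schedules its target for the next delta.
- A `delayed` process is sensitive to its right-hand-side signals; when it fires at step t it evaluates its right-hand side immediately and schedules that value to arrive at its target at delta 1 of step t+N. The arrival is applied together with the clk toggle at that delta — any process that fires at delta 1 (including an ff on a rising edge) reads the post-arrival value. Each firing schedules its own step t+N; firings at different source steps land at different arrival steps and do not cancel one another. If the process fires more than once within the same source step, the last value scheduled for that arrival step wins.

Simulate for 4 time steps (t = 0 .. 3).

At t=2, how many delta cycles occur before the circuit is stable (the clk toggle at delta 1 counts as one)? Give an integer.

2

t0.Δ0 clk=0 v=0 q=1 x=0 u=0 r=1 n0=1 z=1
t0.Δ1 clk=1 v=0 q=1 x=0 u=0 r=1 n0=1 z=1
t0.Δ2 clk=1 v=1 q=1 x=0 u=0 r=1 n0=1 z=1
t0.Δ3 clk=1 v=1 q=1 x=0 u=0 r=1 n0=1 z=0
t1.Δ0 clk=1 v=1 q=1 x=0 u=0 r=1 n0=1 z=0
t1.Δ1 clk=0 v=1 q=1 x=0 u=1 r=1 n0=1 z=0
t2.Δ0 clk=0 v=1 q=1 x=0 u=1 r=1 n0=1 z=0
t2.Δ1 clk=1 v=1 q=1 x=0 u=1 r=1 n0=1 z=0
t2.Δ2 clk=1 v=1 q=0 x=0 u=1 r=1 n0=1 z=0
t3.Δ0 clk=1 v=1 q=0 x=0 u=1 r=1 n0=1 z=0
t3.Δ1 clk=0 v=1 q=0 x=0 u=1 r=1 n0=1 z=0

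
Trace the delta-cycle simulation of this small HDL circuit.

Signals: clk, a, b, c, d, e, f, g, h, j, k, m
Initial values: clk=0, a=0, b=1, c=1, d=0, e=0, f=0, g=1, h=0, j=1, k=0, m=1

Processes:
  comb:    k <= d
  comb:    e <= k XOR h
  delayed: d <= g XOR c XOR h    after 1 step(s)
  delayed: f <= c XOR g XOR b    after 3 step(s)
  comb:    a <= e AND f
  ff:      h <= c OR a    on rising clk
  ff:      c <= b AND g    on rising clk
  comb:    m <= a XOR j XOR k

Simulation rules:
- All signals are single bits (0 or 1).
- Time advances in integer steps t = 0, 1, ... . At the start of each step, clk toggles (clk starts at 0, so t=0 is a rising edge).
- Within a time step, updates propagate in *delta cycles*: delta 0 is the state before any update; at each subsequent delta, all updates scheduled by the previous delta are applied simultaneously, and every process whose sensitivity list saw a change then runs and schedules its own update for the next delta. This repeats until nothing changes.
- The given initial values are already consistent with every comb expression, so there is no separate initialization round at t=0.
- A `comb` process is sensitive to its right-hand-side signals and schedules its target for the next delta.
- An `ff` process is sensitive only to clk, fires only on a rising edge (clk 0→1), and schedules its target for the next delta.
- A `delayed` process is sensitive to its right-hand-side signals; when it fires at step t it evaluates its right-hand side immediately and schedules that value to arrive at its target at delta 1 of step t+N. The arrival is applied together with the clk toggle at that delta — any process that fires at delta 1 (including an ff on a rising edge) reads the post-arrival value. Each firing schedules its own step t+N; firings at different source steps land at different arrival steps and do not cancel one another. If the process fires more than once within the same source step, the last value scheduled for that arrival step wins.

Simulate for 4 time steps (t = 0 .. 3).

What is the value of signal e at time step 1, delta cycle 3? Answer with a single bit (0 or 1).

0

t=0 Δ0: d=0 c=1 h=0 clk=0 f=0 j=1 a=0 b=1 g=1 k=0 m=1 e=0
  Δ1: clk:0→1
  Δ2: h:0→1
  Δ3: e:0→1
  (3Δ to stable)
t=1 Δ0: d=0 c=1 h=1 clk=1 f=0 j=1 a=0 b=1 g=1 k=0 m=1 e=1
  Δ1: d:0→1, clk:1→0
  Δ2: k:0→1
  Δ3: m:1→0, e:1→0
  (3Δ to stable)
t=2 Δ0: d=1 c=1 h=1 clk=0 f=0 j=1 a=0 b=1 g=1 k=1 m=0 e=0
  Δ1: clk:0→1
  (1Δ to stable)
t=3 Δ0: d=1 c=1 h=1 clk=1 f=0 j=1 a=0 b=1 g=1 k=1 m=0 e=0
  Δ1: clk:1→0
  (1Δ to stable)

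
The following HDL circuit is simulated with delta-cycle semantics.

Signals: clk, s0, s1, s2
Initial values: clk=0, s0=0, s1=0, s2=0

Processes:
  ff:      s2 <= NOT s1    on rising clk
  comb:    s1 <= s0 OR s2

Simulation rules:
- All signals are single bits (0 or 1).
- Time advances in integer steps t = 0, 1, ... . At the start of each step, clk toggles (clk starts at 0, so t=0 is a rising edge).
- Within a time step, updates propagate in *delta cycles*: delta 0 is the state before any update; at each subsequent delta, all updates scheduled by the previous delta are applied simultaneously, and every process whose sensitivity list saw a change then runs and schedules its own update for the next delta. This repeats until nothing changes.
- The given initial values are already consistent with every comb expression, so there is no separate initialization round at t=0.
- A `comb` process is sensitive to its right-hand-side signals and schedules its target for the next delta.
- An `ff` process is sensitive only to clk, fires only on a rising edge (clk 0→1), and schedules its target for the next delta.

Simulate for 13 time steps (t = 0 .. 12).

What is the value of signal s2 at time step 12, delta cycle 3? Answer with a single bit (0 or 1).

t=0 Δ0: clk=0 s2=0 s1=0 s0=0
  Δ1: clk:0→1
  Δ2: s2:0→1
  Δ3: s1:0→1
  (3Δ to stable)
t=1 Δ0: clk=1 s2=1 s1=1 s0=0
  Δ1: clk:1→0
  (1Δ to stable)
t=2 Δ0: clk=0 s2=1 s1=1 s0=0
  Δ1: clk:0→1
  Δ2: s2:1→0
  Δ3: s1:1→0
  (3Δ to stable)
t=3 Δ0: clk=1 s2=0 s1=0 s0=0
  Δ1: clk:1→0
  (1Δ to stable)
t=4 Δ0: clk=0 s2=0 s1=0 s0=0
  Δ1: clk:0→1
  Δ2: s2:0→1
  Δ3: s1:0→1
  (3Δ to stable)
t=5 Δ0: clk=1 s2=1 s1=1 s0=0
  Δ1: clk:1→0
  (1Δ to stable)
t=6 Δ0: clk=0 s2=1 s1=1 s0=0
  Δ1: clk:0→1
  Δ2: s2:1→0
  Δ3: s1:1→0
  (3Δ to stable)
t=7 Δ0: clk=1 s2=0 s1=0 s0=0
  Δ1: clk:1→0
  (1Δ to stable)
t=8 Δ0: clk=0 s2=0 s1=0 s0=0
  Δ1: clk:0→1
  Δ2: s2:0→1
  Δ3: s1:0→1
  (3Δ to stable)
t=9 Δ0: clk=1 s2=1 s1=1 s0=0
  Δ1: clk:1→0
  (1Δ to stable)
t=10 Δ0: clk=0 s2=1 s1=1 s0=0
  Δ1: clk:0→1
  Δ2: s2:1→0
  Δ3: s1:1→0
  (3Δ to stable)
t=11 Δ0: clk=1 s2=0 s1=0 s0=0
  Δ1: clk:1→0
  (1Δ to stable)
t=12 Δ0: clk=0 s2=0 s1=0 s0=0
  Δ1: clk:0→1
  Δ2: s2:0→1
  Δ3: s1:0→1
  (3Δ to stable)

1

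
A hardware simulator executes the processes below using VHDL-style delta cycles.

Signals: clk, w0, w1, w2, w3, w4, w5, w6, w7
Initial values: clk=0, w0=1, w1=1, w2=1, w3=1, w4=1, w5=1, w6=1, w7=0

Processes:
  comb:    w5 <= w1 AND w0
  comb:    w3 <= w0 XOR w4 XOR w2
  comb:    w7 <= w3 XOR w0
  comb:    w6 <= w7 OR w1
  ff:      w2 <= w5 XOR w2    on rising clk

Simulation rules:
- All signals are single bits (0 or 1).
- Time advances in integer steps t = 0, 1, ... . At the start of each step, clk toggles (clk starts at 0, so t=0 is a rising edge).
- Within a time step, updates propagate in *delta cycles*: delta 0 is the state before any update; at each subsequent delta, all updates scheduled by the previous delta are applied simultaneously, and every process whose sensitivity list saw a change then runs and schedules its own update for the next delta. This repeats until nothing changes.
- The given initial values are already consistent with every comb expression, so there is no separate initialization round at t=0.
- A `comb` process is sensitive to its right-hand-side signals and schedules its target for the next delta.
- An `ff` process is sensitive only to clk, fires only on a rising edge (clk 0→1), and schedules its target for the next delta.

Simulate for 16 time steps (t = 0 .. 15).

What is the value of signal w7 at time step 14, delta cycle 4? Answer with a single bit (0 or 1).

t=0 Δ0: w7=0 w6=1 clk=0 w0=1 w5=1 w1=1 w3=1 w4=1 w2=1
  Δ1: clk:0→1
  Δ2: w2:1→0
  Δ3: w3:1→0
  Δ4: w7:0→1
  (4Δ to stable)
t=1 Δ0: w7=1 w6=1 clk=1 w0=1 w5=1 w1=1 w3=0 w4=1 w2=0
  Δ1: clk:1→0
  (1Δ to stable)
t=2 Δ0: w7=1 w6=1 clk=0 w0=1 w5=1 w1=1 w3=0 w4=1 w2=0
  Δ1: clk:0→1
  Δ2: w2:0→1
  Δ3: w3:0→1
  Δ4: w7:1→0
  (4Δ to stable)
t=3 Δ0: w7=0 w6=1 clk=1 w0=1 w5=1 w1=1 w3=1 w4=1 w2=1
  Δ1: clk:1→0
  (1Δ to stable)
t=4 Δ0: w7=0 w6=1 clk=0 w0=1 w5=1 w1=1 w3=1 w4=1 w2=1
  Δ1: clk:0→1
  Δ2: w2:1→0
  Δ3: w3:1→0
  Δ4: w7:0→1
  (4Δ to stable)
t=5 Δ0: w7=1 w6=1 clk=1 w0=1 w5=1 w1=1 w3=0 w4=1 w2=0
  Δ1: clk:1→0
  (1Δ to stable)
t=6 Δ0: w7=1 w6=1 clk=0 w0=1 w5=1 w1=1 w3=0 w4=1 w2=0
  Δ1: clk:0→1
  Δ2: w2:0→1
  Δ3: w3:0→1
  Δ4: w7:1→0
  (4Δ to stable)
t=7 Δ0: w7=0 w6=1 clk=1 w0=1 w5=1 w1=1 w3=1 w4=1 w2=1
  Δ1: clk:1→0
  (1Δ to stable)
t=8 Δ0: w7=0 w6=1 clk=0 w0=1 w5=1 w1=1 w3=1 w4=1 w2=1
  Δ1: clk:0→1
  Δ2: w2:1→0
  Δ3: w3:1→0
  Δ4: w7:0→1
  (4Δ to stable)
t=9 Δ0: w7=1 w6=1 clk=1 w0=1 w5=1 w1=1 w3=0 w4=1 w2=0
  Δ1: clk:1→0
  (1Δ to stable)
t=10 Δ0: w7=1 w6=1 clk=0 w0=1 w5=1 w1=1 w3=0 w4=1 w2=0
  Δ1: clk:0→1
  Δ2: w2:0→1
  Δ3: w3:0→1
  Δ4: w7:1→0
  (4Δ to stable)
t=11 Δ0: w7=0 w6=1 clk=1 w0=1 w5=1 w1=1 w3=1 w4=1 w2=1
  Δ1: clk:1→0
  (1Δ to stable)
t=12 Δ0: w7=0 w6=1 clk=0 w0=1 w5=1 w1=1 w3=1 w4=1 w2=1
  Δ1: clk:0→1
  Δ2: w2:1→0
  Δ3: w3:1→0
  Δ4: w7:0→1
  (4Δ to stable)
t=13 Δ0: w7=1 w6=1 clk=1 w0=1 w5=1 w1=1 w3=0 w4=1 w2=0
  Δ1: clk:1→0
  (1Δ to stable)
t=14 Δ0: w7=1 w6=1 clk=0 w0=1 w5=1 w1=1 w3=0 w4=1 w2=0
  Δ1: clk:0→1
  Δ2: w2:0→1
  Δ3: w3:0→1
  Δ4: w7:1→0
  (4Δ to stable)
t=15 Δ0: w7=0 w6=1 clk=1 w0=1 w5=1 w1=1 w3=1 w4=1 w2=1
  Δ1: clk:1→0
  (1Δ to stable)

0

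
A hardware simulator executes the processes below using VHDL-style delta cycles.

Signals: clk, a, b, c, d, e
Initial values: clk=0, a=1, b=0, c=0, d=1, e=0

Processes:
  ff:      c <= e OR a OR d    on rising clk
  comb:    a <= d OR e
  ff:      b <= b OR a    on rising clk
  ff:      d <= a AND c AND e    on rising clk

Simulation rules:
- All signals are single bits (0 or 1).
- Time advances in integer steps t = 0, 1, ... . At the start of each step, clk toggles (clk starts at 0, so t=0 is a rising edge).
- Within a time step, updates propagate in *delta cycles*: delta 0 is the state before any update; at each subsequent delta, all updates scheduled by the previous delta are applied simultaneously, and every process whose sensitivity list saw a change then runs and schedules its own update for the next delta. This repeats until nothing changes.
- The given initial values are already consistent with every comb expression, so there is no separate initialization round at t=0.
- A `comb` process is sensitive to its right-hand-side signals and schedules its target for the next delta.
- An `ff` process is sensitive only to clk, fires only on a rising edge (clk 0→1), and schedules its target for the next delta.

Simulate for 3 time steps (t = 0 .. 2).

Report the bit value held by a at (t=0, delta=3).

0

t=0 Δ0: b=0 e=0 clk=0 a=1 c=0 d=1
  Δ1: clk:0→1
  Δ2: b:0→1, c:0→1, d:1→0
  Δ3: a:1→0
  (3Δ to stable)
t=1 Δ0: b=1 e=0 clk=1 a=0 c=1 d=0
  Δ1: clk:1→0
  (1Δ to stable)
t=2 Δ0: b=1 e=0 clk=0 a=0 c=1 d=0
  Δ1: clk:0→1
  Δ2: c:1→0
  (2Δ to stable)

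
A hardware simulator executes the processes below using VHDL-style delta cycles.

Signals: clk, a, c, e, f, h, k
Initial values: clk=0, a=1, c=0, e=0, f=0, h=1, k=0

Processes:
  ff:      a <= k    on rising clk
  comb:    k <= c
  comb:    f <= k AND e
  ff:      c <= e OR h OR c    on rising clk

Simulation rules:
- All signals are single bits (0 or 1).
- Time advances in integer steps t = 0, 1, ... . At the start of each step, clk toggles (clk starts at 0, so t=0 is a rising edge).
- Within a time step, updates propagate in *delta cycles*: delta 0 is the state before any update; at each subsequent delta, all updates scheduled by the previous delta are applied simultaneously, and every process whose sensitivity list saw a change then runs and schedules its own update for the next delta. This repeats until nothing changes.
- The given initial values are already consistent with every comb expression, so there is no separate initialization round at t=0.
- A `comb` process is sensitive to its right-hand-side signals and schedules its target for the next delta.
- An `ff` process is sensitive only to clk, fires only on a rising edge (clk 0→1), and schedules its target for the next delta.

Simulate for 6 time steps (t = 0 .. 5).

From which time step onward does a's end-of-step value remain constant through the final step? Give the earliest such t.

t=0 Δ0: c=0 f=0 h=1 k=0 clk=0 a=1 e=0
  Δ1: clk:0→1
  Δ2: c:0→1, a:1→0
  Δ3: k:0→1
  (3Δ to stable)
t=1 Δ0: c=1 f=0 h=1 k=1 clk=1 a=0 e=0
  Δ1: clk:1→0
  (1Δ to stable)
t=2 Δ0: c=1 f=0 h=1 k=1 clk=0 a=0 e=0
  Δ1: clk:0→1
  Δ2: a:0→1
  (2Δ to stable)
t=3 Δ0: c=1 f=0 h=1 k=1 clk=1 a=1 e=0
  Δ1: clk:1→0
  (1Δ to stable)
t=4 Δ0: c=1 f=0 h=1 k=1 clk=0 a=1 e=0
  Δ1: clk:0→1
  (1Δ to stable)
t=5 Δ0: c=1 f=0 h=1 k=1 clk=1 a=1 e=0
  Δ1: clk:1→0
  (1Δ to stable)

2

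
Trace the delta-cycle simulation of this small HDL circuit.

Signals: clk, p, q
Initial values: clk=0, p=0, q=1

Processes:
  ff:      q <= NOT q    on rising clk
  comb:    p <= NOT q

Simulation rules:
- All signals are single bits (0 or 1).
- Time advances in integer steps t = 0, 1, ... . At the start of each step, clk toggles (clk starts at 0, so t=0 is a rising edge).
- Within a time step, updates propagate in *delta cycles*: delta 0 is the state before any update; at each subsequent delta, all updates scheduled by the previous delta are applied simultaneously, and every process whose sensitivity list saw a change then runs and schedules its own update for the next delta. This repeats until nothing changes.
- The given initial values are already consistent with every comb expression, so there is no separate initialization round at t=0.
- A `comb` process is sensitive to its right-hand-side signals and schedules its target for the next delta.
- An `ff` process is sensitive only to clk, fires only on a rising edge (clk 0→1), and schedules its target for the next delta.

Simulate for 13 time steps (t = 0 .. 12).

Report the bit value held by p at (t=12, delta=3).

t0.Δ0 clk=0 q=1 p=0
t0.Δ1 clk=1 q=1 p=0
t0.Δ2 clk=1 q=0 p=0
t0.Δ3 clk=1 q=0 p=1
t1.Δ0 clk=1 q=0 p=1
t1.Δ1 clk=0 q=0 p=1
t2.Δ0 clk=0 q=0 p=1
t2.Δ1 clk=1 q=0 p=1
t2.Δ2 clk=1 q=1 p=1
t2.Δ3 clk=1 q=1 p=0
t3.Δ0 clk=1 q=1 p=0
t3.Δ1 clk=0 q=1 p=0
t4.Δ0 clk=0 q=1 p=0
t4.Δ1 clk=1 q=1 p=0
t4.Δ2 clk=1 q=0 p=0
t4.Δ3 clk=1 q=0 p=1
t5.Δ0 clk=1 q=0 p=1
t5.Δ1 clk=0 q=0 p=1
t6.Δ0 clk=0 q=0 p=1
t6.Δ1 clk=1 q=0 p=1
t6.Δ2 clk=1 q=1 p=1
t6.Δ3 clk=1 q=1 p=0
t7.Δ0 clk=1 q=1 p=0
t7.Δ1 clk=0 q=1 p=0
t8.Δ0 clk=0 q=1 p=0
t8.Δ1 clk=1 q=1 p=0
t8.Δ2 clk=1 q=0 p=0
t8.Δ3 clk=1 q=0 p=1
t9.Δ0 clk=1 q=0 p=1
t9.Δ1 clk=0 q=0 p=1
t10.Δ0 clk=0 q=0 p=1
t10.Δ1 clk=1 q=0 p=1
t10.Δ2 clk=1 q=1 p=1
t10.Δ3 clk=1 q=1 p=0
t11.Δ0 clk=1 q=1 p=0
t11.Δ1 clk=0 q=1 p=0
t12.Δ0 clk=0 q=1 p=0
t12.Δ1 clk=1 q=1 p=0
t12.Δ2 clk=1 q=0 p=0
t12.Δ3 clk=1 q=0 p=1

1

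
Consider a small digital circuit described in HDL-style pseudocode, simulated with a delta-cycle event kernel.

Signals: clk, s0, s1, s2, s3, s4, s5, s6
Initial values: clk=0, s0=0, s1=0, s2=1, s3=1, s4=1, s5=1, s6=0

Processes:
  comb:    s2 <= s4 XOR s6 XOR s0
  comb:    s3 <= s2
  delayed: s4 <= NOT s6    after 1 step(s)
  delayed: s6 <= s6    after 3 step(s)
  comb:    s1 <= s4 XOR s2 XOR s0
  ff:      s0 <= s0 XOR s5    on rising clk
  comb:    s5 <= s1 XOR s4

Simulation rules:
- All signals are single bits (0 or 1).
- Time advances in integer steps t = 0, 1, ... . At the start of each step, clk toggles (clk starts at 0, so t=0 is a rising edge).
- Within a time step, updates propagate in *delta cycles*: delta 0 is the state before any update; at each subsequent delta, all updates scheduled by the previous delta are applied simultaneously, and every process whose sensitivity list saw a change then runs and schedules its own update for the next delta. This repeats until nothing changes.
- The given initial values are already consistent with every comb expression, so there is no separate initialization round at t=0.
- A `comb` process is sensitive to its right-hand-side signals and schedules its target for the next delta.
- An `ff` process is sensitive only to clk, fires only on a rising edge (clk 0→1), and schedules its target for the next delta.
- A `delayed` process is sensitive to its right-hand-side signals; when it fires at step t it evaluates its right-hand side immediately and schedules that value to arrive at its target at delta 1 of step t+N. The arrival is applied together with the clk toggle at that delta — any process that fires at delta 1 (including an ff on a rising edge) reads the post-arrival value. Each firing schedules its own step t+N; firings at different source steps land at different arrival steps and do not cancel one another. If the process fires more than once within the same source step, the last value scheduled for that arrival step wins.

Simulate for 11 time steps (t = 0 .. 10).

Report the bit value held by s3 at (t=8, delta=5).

0

t=0 Δ0: clk=0 s0=0 s5=1 s6=0 s2=1 s4=1 s1=0 s3=1
  Δ1: clk:0→1
  Δ2: s0:0→1
  Δ3: s2:1→0, s1:0→1
  Δ4: s5:1→0, s1:1→0, s3:1→0
  Δ5: s5:0→1
  (5Δ to stable)
t=1 Δ0: clk=1 s0=1 s5=1 s6=0 s2=0 s4=1 s1=0 s3=0
  Δ1: clk:1→0
  (1Δ to stable)
t=2 Δ0: clk=0 s0=1 s5=1 s6=0 s2=0 s4=1 s1=0 s3=0
  Δ1: clk:0→1
  Δ2: s0:1→0
  Δ3: s2:0→1, s1:0→1
  Δ4: s5:1→0, s1:1→0, s3:0→1
  Δ5: s5:0→1
  (5Δ to stable)
t=3 Δ0: clk=1 s0=0 s5=1 s6=0 s2=1 s4=1 s1=0 s3=1
  Δ1: clk:1→0
  (1Δ to stable)
t=4 Δ0: clk=0 s0=0 s5=1 s6=0 s2=1 s4=1 s1=0 s3=1
  Δ1: clk:0→1
  Δ2: s0:0→1
  Δ3: s2:1→0, s1:0→1
  Δ4: s5:1→0, s1:1→0, s3:1→0
  Δ5: s5:0→1
  (5Δ to stable)
t=5 Δ0: clk=1 s0=1 s5=1 s6=0 s2=0 s4=1 s1=0 s3=0
  Δ1: clk:1→0
  (1Δ to stable)
t=6 Δ0: clk=0 s0=1 s5=1 s6=0 s2=0 s4=1 s1=0 s3=0
  Δ1: clk:0→1
  Δ2: s0:1→0
  Δ3: s2:0→1, s1:0→1
  Δ4: s5:1→0, s1:1→0, s3:0→1
  Δ5: s5:0→1
  (5Δ to stable)
t=7 Δ0: clk=1 s0=0 s5=1 s6=0 s2=1 s4=1 s1=0 s3=1
  Δ1: clk:1→0
  (1Δ to stable)
t=8 Δ0: clk=0 s0=0 s5=1 s6=0 s2=1 s4=1 s1=0 s3=1
  Δ1: clk:0→1
  Δ2: s0:0→1
  Δ3: s2:1→0, s1:0→1
  Δ4: s5:1→0, s1:1→0, s3:1→0
  Δ5: s5:0→1
  (5Δ to stable)
t=9 Δ0: clk=1 s0=1 s5=1 s6=0 s2=0 s4=1 s1=0 s3=0
  Δ1: clk:1→0
  (1Δ to stable)
t=10 Δ0: clk=0 s0=1 s5=1 s6=0 s2=0 s4=1 s1=0 s3=0
  Δ1: clk:0→1
  Δ2: s0:1→0
  Δ3: s2:0→1, s1:0→1
  Δ4: s5:1→0, s1:1→0, s3:0→1
  Δ5: s5:0→1
  (5Δ to stable)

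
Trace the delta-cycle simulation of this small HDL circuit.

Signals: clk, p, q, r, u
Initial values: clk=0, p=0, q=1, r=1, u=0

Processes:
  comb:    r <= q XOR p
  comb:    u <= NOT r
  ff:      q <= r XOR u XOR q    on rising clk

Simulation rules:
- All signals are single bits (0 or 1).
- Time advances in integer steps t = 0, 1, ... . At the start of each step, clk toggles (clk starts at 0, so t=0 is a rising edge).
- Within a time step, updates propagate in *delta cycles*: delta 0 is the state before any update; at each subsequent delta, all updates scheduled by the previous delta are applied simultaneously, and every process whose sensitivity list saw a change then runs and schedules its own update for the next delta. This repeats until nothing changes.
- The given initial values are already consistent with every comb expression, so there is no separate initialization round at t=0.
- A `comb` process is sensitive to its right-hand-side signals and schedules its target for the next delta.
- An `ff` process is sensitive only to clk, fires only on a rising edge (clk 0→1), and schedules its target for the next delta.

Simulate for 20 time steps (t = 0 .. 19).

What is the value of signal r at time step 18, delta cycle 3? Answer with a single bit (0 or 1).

1

t0.Δ0 p=0 q=1 clk=0 r=1 u=0
t0.Δ1 p=0 q=1 clk=1 r=1 u=0
t0.Δ2 p=0 q=0 clk=1 r=1 u=0
t0.Δ3 p=0 q=0 clk=1 r=0 u=0
t0.Δ4 p=0 q=0 clk=1 r=0 u=1
t1.Δ0 p=0 q=0 clk=1 r=0 u=1
t1.Δ1 p=0 q=0 clk=0 r=0 u=1
t2.Δ0 p=0 q=0 clk=0 r=0 u=1
t2.Δ1 p=0 q=0 clk=1 r=0 u=1
t2.Δ2 p=0 q=1 clk=1 r=0 u=1
t2.Δ3 p=0 q=1 clk=1 r=1 u=1
t2.Δ4 p=0 q=1 clk=1 r=1 u=0
t3.Δ0 p=0 q=1 clk=1 r=1 u=0
t3.Δ1 p=0 q=1 clk=0 r=1 u=0
t4.Δ0 p=0 q=1 clk=0 r=1 u=0
t4.Δ1 p=0 q=1 clk=1 r=1 u=0
t4.Δ2 p=0 q=0 clk=1 r=1 u=0
t4.Δ3 p=0 q=0 clk=1 r=0 u=0
t4.Δ4 p=0 q=0 clk=1 r=0 u=1
t5.Δ0 p=0 q=0 clk=1 r=0 u=1
t5.Δ1 p=0 q=0 clk=0 r=0 u=1
t6.Δ0 p=0 q=0 clk=0 r=0 u=1
t6.Δ1 p=0 q=0 clk=1 r=0 u=1
t6.Δ2 p=0 q=1 clk=1 r=0 u=1
t6.Δ3 p=0 q=1 clk=1 r=1 u=1
t6.Δ4 p=0 q=1 clk=1 r=1 u=0
t7.Δ0 p=0 q=1 clk=1 r=1 u=0
t7.Δ1 p=0 q=1 clk=0 r=1 u=0
t8.Δ0 p=0 q=1 clk=0 r=1 u=0
t8.Δ1 p=0 q=1 clk=1 r=1 u=0
t8.Δ2 p=0 q=0 clk=1 r=1 u=0
t8.Δ3 p=0 q=0 clk=1 r=0 u=0
t8.Δ4 p=0 q=0 clk=1 r=0 u=1
t9.Δ0 p=0 q=0 clk=1 r=0 u=1
t9.Δ1 p=0 q=0 clk=0 r=0 u=1
t10.Δ0 p=0 q=0 clk=0 r=0 u=1
t10.Δ1 p=0 q=0 clk=1 r=0 u=1
t10.Δ2 p=0 q=1 clk=1 r=0 u=1
t10.Δ3 p=0 q=1 clk=1 r=1 u=1
t10.Δ4 p=0 q=1 clk=1 r=1 u=0
t11.Δ0 p=0 q=1 clk=1 r=1 u=0
t11.Δ1 p=0 q=1 clk=0 r=1 u=0
t12.Δ0 p=0 q=1 clk=0 r=1 u=0
t12.Δ1 p=0 q=1 clk=1 r=1 u=0
t12.Δ2 p=0 q=0 clk=1 r=1 u=0
t12.Δ3 p=0 q=0 clk=1 r=0 u=0
t12.Δ4 p=0 q=0 clk=1 r=0 u=1
t13.Δ0 p=0 q=0 clk=1 r=0 u=1
t13.Δ1 p=0 q=0 clk=0 r=0 u=1
t14.Δ0 p=0 q=0 clk=0 r=0 u=1
t14.Δ1 p=0 q=0 clk=1 r=0 u=1
t14.Δ2 p=0 q=1 clk=1 r=0 u=1
t14.Δ3 p=0 q=1 clk=1 r=1 u=1
t14.Δ4 p=0 q=1 clk=1 r=1 u=0
t15.Δ0 p=0 q=1 clk=1 r=1 u=0
t15.Δ1 p=0 q=1 clk=0 r=1 u=0
t16.Δ0 p=0 q=1 clk=0 r=1 u=0
t16.Δ1 p=0 q=1 clk=1 r=1 u=0
t16.Δ2 p=0 q=0 clk=1 r=1 u=0
t16.Δ3 p=0 q=0 clk=1 r=0 u=0
t16.Δ4 p=0 q=0 clk=1 r=0 u=1
t17.Δ0 p=0 q=0 clk=1 r=0 u=1
t17.Δ1 p=0 q=0 clk=0 r=0 u=1
t18.Δ0 p=0 q=0 clk=0 r=0 u=1
t18.Δ1 p=0 q=0 clk=1 r=0 u=1
t18.Δ2 p=0 q=1 clk=1 r=0 u=1
t18.Δ3 p=0 q=1 clk=1 r=1 u=1
t18.Δ4 p=0 q=1 clk=1 r=1 u=0
t19.Δ0 p=0 q=1 clk=1 r=1 u=0
t19.Δ1 p=0 q=1 clk=0 r=1 u=0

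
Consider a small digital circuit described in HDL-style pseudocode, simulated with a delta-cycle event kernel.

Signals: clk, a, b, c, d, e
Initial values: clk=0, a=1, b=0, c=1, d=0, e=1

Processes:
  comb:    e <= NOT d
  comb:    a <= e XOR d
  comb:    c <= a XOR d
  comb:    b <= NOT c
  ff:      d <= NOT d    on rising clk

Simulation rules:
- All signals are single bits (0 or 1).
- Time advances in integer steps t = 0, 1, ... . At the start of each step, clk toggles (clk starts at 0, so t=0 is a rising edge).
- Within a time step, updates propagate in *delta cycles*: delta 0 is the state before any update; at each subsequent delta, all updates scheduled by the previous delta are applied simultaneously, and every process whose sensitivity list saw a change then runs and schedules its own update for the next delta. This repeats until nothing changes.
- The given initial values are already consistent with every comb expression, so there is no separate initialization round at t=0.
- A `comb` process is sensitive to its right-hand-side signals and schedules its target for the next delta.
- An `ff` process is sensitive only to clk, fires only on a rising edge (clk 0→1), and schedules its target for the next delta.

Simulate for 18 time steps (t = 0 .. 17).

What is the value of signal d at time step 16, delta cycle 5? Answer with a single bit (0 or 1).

1

[bits: d,c,e,a,b,clk]
t=0: Δ0=011100 Δ1=011101 Δ2=111101 Δ3=100001 Δ4=110111 Δ5=100101 Δ6=100111 | 6Δ
t=1: Δ0=100111 Δ1=100110 | 1Δ
t=2: Δ0=100110 Δ1=100111 Δ2=000111 Δ3=011011 Δ4=001101 Δ5=011111 Δ6=011101 | 6Δ
t=3: Δ0=011101 Δ1=011100 | 1Δ
t=4: Δ0=011100 Δ1=011101 Δ2=111101 Δ3=100001 Δ4=110111 Δ5=100101 Δ6=100111 | 6Δ
t=5: Δ0=100111 Δ1=100110 | 1Δ
t=6: Δ0=100110 Δ1=100111 Δ2=000111 Δ3=011011 Δ4=001101 Δ5=011111 Δ6=011101 | 6Δ
t=7: Δ0=011101 Δ1=011100 | 1Δ
t=8: Δ0=011100 Δ1=011101 Δ2=111101 Δ3=100001 Δ4=110111 Δ5=100101 Δ6=100111 | 6Δ
t=9: Δ0=100111 Δ1=100110 | 1Δ
t=10: Δ0=100110 Δ1=100111 Δ2=000111 Δ3=011011 Δ4=001101 Δ5=011111 Δ6=011101 | 6Δ
t=11: Δ0=011101 Δ1=011100 | 1Δ
t=12: Δ0=011100 Δ1=011101 Δ2=111101 Δ3=100001 Δ4=110111 Δ5=100101 Δ6=100111 | 6Δ
t=13: Δ0=100111 Δ1=100110 | 1Δ
t=14: Δ0=100110 Δ1=100111 Δ2=000111 Δ3=011011 Δ4=001101 Δ5=011111 Δ6=011101 | 6Δ
t=15: Δ0=011101 Δ1=011100 | 1Δ
t=16: Δ0=011100 Δ1=011101 Δ2=111101 Δ3=100001 Δ4=110111 Δ5=100101 Δ6=100111 | 6Δ
t=17: Δ0=100111 Δ1=100110 | 1Δ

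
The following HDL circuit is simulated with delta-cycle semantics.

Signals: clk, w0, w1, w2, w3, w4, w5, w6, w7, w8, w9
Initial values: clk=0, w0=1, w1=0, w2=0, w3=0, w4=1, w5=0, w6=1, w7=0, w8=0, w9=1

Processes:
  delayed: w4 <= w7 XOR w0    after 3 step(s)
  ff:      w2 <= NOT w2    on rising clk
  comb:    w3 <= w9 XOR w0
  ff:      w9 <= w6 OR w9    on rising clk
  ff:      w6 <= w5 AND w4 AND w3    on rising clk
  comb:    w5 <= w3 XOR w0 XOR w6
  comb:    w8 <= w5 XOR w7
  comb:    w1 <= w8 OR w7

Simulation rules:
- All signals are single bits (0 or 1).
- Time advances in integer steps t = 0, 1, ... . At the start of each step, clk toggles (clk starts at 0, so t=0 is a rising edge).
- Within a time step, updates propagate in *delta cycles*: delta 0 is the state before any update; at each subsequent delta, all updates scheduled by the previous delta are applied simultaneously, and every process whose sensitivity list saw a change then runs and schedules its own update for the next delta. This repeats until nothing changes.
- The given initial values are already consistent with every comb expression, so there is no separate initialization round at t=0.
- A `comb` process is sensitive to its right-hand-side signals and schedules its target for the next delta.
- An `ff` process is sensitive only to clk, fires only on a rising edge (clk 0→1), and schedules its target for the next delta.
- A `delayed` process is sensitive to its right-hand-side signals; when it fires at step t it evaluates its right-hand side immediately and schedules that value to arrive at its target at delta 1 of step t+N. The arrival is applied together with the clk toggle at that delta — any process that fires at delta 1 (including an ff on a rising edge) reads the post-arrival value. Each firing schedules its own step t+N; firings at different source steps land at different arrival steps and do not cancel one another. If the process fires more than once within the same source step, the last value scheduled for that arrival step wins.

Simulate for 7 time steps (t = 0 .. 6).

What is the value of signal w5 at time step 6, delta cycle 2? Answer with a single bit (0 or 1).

1

t=0 Δ0: w2=0 w4=1 w8=0 w9=1 clk=0 w1=0 w5=0 w3=0 w6=1 w7=0 w0=1
  Δ1: clk:0→1
  Δ2: w2:0→1, w6:1→0
  Δ3: w5:0→1
  Δ4: w8:0→1
  Δ5: w1:0→1
  (5Δ to stable)
t=1 Δ0: w2=1 w4=1 w8=1 w9=1 clk=1 w1=1 w5=1 w3=0 w6=0 w7=0 w0=1
  Δ1: clk:1→0
  (1Δ to stable)
t=2 Δ0: w2=1 w4=1 w8=1 w9=1 clk=0 w1=1 w5=1 w3=0 w6=0 w7=0 w0=1
  Δ1: clk:0→1
  Δ2: w2:1→0
  (2Δ to stable)
t=3 Δ0: w2=0 w4=1 w8=1 w9=1 clk=1 w1=1 w5=1 w3=0 w6=0 w7=0 w0=1
  Δ1: clk:1→0
  (1Δ to stable)
t=4 Δ0: w2=0 w4=1 w8=1 w9=1 clk=0 w1=1 w5=1 w3=0 w6=0 w7=0 w0=1
  Δ1: clk:0→1
  Δ2: w2:0→1
  (2Δ to stable)
t=5 Δ0: w2=1 w4=1 w8=1 w9=1 clk=1 w1=1 w5=1 w3=0 w6=0 w7=0 w0=1
  Δ1: clk:1→0
  (1Δ to stable)
t=6 Δ0: w2=1 w4=1 w8=1 w9=1 clk=0 w1=1 w5=1 w3=0 w6=0 w7=0 w0=1
  Δ1: clk:0→1
  Δ2: w2:1→0
  (2Δ to stable)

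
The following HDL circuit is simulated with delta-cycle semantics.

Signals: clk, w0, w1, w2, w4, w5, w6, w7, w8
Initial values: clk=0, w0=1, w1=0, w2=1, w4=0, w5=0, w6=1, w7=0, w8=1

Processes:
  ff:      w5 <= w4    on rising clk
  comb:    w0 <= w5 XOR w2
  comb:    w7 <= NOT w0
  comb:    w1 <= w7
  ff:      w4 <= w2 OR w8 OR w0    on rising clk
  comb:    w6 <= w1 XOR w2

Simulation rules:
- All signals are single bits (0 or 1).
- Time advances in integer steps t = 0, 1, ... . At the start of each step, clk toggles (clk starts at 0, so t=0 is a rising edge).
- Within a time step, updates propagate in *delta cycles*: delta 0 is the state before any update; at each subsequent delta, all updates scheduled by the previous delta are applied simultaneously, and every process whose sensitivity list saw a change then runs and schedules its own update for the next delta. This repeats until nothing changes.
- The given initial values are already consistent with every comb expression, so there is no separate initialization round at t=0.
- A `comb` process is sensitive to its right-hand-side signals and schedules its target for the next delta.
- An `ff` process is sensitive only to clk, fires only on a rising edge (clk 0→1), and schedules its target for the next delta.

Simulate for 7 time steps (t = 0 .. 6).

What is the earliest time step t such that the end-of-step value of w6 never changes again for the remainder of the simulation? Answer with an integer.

[bits: clk,w7,w8,w1,w4,w6,w0,w5,w2]
t=0: Δ0=001001101 Δ1=101001101 Δ2=101011101 | 2Δ
t=1: Δ0=101011101 Δ1=001011101 | 1Δ
t=2: Δ0=001011101 Δ1=101011101 Δ2=101011111 Δ3=101011011 Δ4=111011011 Δ5=111111011 Δ6=111110011 | 6Δ
t=3: Δ0=111110011 Δ1=011110011 | 1Δ
t=4: Δ0=011110011 Δ1=111110011 | 1Δ
t=5: Δ0=111110011 Δ1=011110011 | 1Δ
t=6: Δ0=011110011 Δ1=111110011 | 1Δ

2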